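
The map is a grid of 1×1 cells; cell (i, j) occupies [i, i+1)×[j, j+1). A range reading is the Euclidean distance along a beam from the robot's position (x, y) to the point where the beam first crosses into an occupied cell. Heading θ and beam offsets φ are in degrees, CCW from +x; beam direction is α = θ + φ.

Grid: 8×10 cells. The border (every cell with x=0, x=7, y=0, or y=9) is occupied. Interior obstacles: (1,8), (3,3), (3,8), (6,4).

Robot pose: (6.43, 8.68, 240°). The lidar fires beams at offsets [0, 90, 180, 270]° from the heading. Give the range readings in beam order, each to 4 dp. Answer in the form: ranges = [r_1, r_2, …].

beam 1: φ=0°, α=240°
  dir = (cos 240°, sin 240°) = (-0.5000, -0.8660); from cell (6,8)
  next x-line at t=0.8600, next y-line at t=0.7852; Δt_x=2.0000, Δt_y=1.1547
    y: enter (6,7) at t=0.7852
    x: enter (5,7) at t=0.8600
    y: enter (5,6) at t=1.9399
    x: enter (4,6) at t=2.8600
    y: enter (4,5) at t=3.0946
    y: enter (4,4) at t=4.2493
    x: enter (3,4) at t=4.8600
    y: enter (3,3) at t=5.4040 ← occupied
  → r_1 = 5.4040
beam 2: φ=90°, α=330°
  dir = (cos 330°, sin 330°) = (0.8660, -0.5000); from cell (6,8)
  next x-line at t=0.6582, next y-line at t=1.3600; Δt_x=1.1547, Δt_y=2.0000
    x: enter (7,8) at t=0.6582 ← occupied
  → r_2 = 0.6582
beam 3: φ=180°, α=60°
  dir = (cos 60°, sin 60°) = (0.5000, 0.8660); from cell (6,8)
  next x-line at t=1.1400, next y-line at t=0.3695; Δt_x=2.0000, Δt_y=1.1547
    y: enter (6,9) at t=0.3695 ← occupied
  → r_3 = 0.3695
beam 4: φ=270°, α=150°
  dir = (cos 150°, sin 150°) = (-0.8660, 0.5000); from cell (6,8)
  next x-line at t=0.4965, next y-line at t=0.6400; Δt_x=1.1547, Δt_y=2.0000
    x: enter (5,8) at t=0.4965
    y: enter (5,9) at t=0.6400 ← occupied
  → r_4 = 0.6400

ranges = [5.4040, 0.6582, 0.3695, 0.6400]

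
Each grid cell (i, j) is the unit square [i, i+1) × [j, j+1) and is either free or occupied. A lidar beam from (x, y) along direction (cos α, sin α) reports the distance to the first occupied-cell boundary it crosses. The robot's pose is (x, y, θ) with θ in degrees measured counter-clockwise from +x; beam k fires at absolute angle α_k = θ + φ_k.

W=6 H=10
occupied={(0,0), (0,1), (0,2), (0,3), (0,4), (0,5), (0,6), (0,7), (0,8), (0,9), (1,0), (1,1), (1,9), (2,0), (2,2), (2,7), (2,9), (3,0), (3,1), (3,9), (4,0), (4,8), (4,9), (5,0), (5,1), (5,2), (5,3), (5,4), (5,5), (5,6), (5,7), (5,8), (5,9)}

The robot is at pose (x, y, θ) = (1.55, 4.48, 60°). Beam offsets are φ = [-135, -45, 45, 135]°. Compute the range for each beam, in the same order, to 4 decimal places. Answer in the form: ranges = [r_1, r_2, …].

beam 1: φ=-135°, α=285°
  dir = (cos 285°, sin 285°) = (0.2588, -0.9659); from cell (1,4)
  next x-line at t=1.7387, next y-line at t=0.4969; Δt_x=3.8637, Δt_y=1.0353
    y: enter (1,3) at t=0.4969
    y: enter (1,2) at t=1.5322
    x: enter (2,2) at t=1.7387 ← occupied
  → r_1 = 1.7387
beam 2: φ=-45°, α=15°
  dir = (cos 15°, sin 15°) = (0.9659, 0.2588); from cell (1,4)
  next x-line at t=0.4659, next y-line at t=2.0091; Δt_x=1.0353, Δt_y=3.8637
    x: enter (2,4) at t=0.4659
    x: enter (3,4) at t=1.5012
    y: enter (3,5) at t=2.0091
    x: enter (4,5) at t=2.5364
    x: enter (5,5) at t=3.5717 ← occupied
  → r_2 = 3.5717
beam 3: φ=45°, α=105°
  dir = (cos 105°, sin 105°) = (-0.2588, 0.9659); from cell (1,4)
  next x-line at t=2.1250, next y-line at t=0.5383; Δt_x=3.8637, Δt_y=1.0353
    y: enter (1,5) at t=0.5383
    y: enter (1,6) at t=1.5736
    x: enter (0,6) at t=2.1250 ← occupied
  → r_3 = 2.1250
beam 4: φ=135°, α=195°
  dir = (cos 195°, sin 195°) = (-0.9659, -0.2588); from cell (1,4)
  next x-line at t=0.5694, next y-line at t=1.8546; Δt_x=1.0353, Δt_y=3.8637
    x: enter (0,4) at t=0.5694 ← occupied
  → r_4 = 0.5694

ranges = [1.7387, 3.5717, 2.1250, 0.5694]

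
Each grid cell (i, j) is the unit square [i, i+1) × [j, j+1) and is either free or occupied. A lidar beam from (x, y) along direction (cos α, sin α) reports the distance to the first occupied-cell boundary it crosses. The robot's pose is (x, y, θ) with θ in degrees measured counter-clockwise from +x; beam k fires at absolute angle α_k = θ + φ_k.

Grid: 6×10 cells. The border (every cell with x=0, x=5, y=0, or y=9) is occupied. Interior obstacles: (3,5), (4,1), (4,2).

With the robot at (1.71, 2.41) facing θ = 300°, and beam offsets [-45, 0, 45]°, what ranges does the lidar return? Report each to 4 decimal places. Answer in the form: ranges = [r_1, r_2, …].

beam 1: φ=-45°, α=255°
  cosα=-0.2588 sinα=-0.9659 | (1,2) | tMaxX 2.7432 tMaxY 0.4245 | tΔX 3.8637 tΔY 1.0353
    t=0.4245 [y] (1,1)
    t=1.4597 [y] (1,0) — stop
  → r_1 = 1.4597
beam 2: φ=0°, α=300°
  cosα=0.5000 sinα=-0.8660 | (1,2) | tMaxX 0.5800 tMaxY 0.4734 | tΔX 2.0000 tΔY 1.1547
    t=0.4734 [y] (1,1)
    t=0.5800 [x] (2,1)
    t=1.6281 [y] (2,0) — stop
  → r_2 = 1.6281
beam 3: φ=45°, α=345°
  cosα=0.9659 sinα=-0.2588 | (1,2) | tMaxX 0.3002 tMaxY 1.5841 | tΔX 1.0353 tΔY 3.8637
    t=0.3002 [x] (2,2)
    t=1.3355 [x] (3,2)
    t=1.5841 [y] (3,1)
    t=2.3708 [x] (4,1) — stop
  → r_3 = 2.3708

ranges = [1.4597, 1.6281, 2.3708]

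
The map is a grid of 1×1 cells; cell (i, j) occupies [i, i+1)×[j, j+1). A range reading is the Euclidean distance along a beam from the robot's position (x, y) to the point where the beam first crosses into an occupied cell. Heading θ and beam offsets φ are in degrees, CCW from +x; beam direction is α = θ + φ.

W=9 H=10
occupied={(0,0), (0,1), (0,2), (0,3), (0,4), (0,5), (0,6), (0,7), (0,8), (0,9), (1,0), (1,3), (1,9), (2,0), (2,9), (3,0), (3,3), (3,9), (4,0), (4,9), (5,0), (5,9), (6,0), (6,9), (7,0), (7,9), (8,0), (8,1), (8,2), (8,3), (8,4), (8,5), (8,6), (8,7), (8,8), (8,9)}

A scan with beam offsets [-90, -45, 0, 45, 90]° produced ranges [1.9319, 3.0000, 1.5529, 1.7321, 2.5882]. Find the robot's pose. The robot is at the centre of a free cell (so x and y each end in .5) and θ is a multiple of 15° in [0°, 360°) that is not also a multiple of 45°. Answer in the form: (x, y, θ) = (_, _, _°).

Enumerate (i+0.5, j+0.5, θ) over the 54 free cells and 16 admissible headings. For each, cast all 5 beams and compare to the given ranges.
  (5.5, 8.5, 285°): beam 1 = 4.6587 ≠ 1.9319 ✗
  (2.5, 8.5, 60°): beam 1 = 6.3509 ≠ 1.9319 ✗
  (3.5, 8.5, 255°): beam 2 = 2.8868 ≠ 3.0000 ✗
  (6.5, 6.5, 345°): beam 1 = 5.6940 ≠ 1.9319 ✗
  …
  (5.5, 2.5, 255°): r_1=1.9319, r_2=3.0000, r_3=1.5529, r_4=1.7321, r_5=2.5882 — all match ✓
Unique over the lattice → pose = (5.5, 2.5, 255°).

(x, y, θ) = (5.5, 2.5, 255°)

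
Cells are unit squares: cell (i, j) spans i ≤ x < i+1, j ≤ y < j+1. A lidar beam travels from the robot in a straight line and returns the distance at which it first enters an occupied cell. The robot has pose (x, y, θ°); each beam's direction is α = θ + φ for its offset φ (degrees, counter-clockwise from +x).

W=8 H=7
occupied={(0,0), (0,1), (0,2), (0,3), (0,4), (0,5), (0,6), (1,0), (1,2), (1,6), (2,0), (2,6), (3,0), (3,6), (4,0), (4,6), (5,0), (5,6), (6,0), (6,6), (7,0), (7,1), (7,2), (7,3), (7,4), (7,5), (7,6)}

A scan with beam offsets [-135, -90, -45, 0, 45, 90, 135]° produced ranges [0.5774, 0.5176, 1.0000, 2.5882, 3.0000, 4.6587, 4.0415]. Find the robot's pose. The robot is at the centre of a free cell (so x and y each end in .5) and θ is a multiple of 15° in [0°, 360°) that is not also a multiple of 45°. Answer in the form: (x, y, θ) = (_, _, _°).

(x, y, θ) = (3.5, 5.5, 195°)

Candidates: 29 free-cell centres × 16 headings = 464 poses. Raycast each; keep the one whose scan matches to 4 dp.
  (5.5, 5.5, 240°): beam 1 = 0.5176 ≠ 0.5774 ✗
  (5.5, 3.5, 105°): beam 1 = 1.7321 ≠ 0.5774 ✗
  (3.5, 2.5, 120°): beam 1 = 3.6235 ≠ 0.5774 ✗
  (1.5, 1.5, 210°): beam 1 = 0.5176 ≠ 0.5774 ✗
  (3.5, 2.5, 15°): beam 1 = 1.7321 ≠ 0.5774 ✗
  …
  (3.5, 5.5, 195°): r_1=0.5774, r_2=0.5176, r_3=1.0000, r_4=2.5882, r_5=3.0000, r_6=4.6587, r_7=4.0415 — all match ✓
Unique over the lattice → pose = (3.5, 5.5, 195°).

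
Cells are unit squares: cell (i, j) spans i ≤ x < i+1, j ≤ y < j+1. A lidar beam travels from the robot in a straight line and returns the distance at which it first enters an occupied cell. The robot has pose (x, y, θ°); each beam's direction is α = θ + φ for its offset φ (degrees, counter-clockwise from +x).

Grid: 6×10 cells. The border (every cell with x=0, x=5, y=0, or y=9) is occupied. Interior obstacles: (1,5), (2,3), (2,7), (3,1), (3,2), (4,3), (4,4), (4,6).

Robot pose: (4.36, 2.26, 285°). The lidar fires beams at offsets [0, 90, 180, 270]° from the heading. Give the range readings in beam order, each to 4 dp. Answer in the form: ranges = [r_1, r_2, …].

beam 1: φ=0°, α=285°
  dir = (cos 285°, sin 285°) = (0.2588, -0.9659); from cell (4,2)
  next x-line at t=2.4728, next y-line at t=0.2692; Δt_x=3.8637, Δt_y=1.0353
    y: enter (4,1) at t=0.2692
    y: enter (4,0) at t=1.3044 ← occupied
  → r_1 = 1.3044
beam 2: φ=90°, α=15°
  dir = (cos 15°, sin 15°) = (0.9659, 0.2588); from cell (4,2)
  next x-line at t=0.6626, next y-line at t=2.8591; Δt_x=1.0353, Δt_y=3.8637
    x: enter (5,2) at t=0.6626 ← occupied
  → r_2 = 0.6626
beam 3: φ=180°, α=105°
  dir = (cos 105°, sin 105°) = (-0.2588, 0.9659); from cell (4,2)
  next x-line at t=1.3909, next y-line at t=0.7661; Δt_x=3.8637, Δt_y=1.0353
    y: enter (4,3) at t=0.7661 ← occupied
  → r_3 = 0.7661
beam 4: φ=270°, α=195°
  dir = (cos 195°, sin 195°) = (-0.9659, -0.2588); from cell (4,2)
  next x-line at t=0.3727, next y-line at t=1.0046; Δt_x=1.0353, Δt_y=3.8637
    x: enter (3,2) at t=0.3727 ← occupied
  → r_4 = 0.3727

ranges = [1.3044, 0.6626, 0.7661, 0.3727]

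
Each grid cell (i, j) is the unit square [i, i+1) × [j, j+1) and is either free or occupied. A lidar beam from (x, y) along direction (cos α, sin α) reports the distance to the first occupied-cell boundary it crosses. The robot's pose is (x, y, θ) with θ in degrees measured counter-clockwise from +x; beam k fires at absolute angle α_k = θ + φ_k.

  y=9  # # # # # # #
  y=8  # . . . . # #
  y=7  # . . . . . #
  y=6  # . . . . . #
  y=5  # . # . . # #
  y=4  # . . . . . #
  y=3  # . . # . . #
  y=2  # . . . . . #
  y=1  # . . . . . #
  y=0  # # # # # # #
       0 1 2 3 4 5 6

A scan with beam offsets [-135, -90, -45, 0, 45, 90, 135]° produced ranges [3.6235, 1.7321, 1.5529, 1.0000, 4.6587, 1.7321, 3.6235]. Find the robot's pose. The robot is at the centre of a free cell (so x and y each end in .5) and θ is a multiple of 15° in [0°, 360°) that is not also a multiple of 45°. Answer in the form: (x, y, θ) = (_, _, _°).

The pose lattice has 36·16 = 576 candidates. Test each by forward raycasting.
  (2.5, 4.5, 195°): beam 1 = 0.5774 ≠ 3.6235 ✗
  (1.5, 7.5, 345°): beam 1 = 0.5774 ≠ 3.6235 ✗
  (2.5, 6.5, 150°): beam 2 = 2.8868 ≠ 1.7321 ✗
  (2.5, 3.5, 195°): beam 1 = 5.1962 ≠ 3.6235 ✗
  …
  (4.5, 4.5, 60°): r_1=3.6235, r_2=1.7321, r_3=1.5529, r_4=1.0000, r_5=4.6587, r_6=1.7321, r_7=3.6235 — all match ✓
Unique over the lattice → pose = (4.5, 4.5, 60°).

(x, y, θ) = (4.5, 4.5, 60°)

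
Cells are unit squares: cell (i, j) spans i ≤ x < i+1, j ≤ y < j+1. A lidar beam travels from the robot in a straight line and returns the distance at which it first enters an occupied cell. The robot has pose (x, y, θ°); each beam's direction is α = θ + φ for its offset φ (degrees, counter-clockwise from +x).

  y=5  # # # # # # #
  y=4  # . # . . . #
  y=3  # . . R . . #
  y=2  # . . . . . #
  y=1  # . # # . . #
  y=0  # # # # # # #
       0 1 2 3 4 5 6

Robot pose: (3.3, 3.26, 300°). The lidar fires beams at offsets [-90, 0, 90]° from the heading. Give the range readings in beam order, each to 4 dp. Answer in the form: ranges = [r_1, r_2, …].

ranges = [2.6558, 2.6096, 3.1177]

beam 1: φ=-90°, α=210°
  d=(-0.8660,-0.5000)  start (3,3)  tX=0.3464 tY=0.5200  stride 1/|dx|=1.1547 1/|dy|=2.0000
    cross x-line → (2,3), t=0.3464
    cross y-line → (2,2), t=0.5200
    cross x-line → (1,2), t=1.5011
    cross y-line → (1,1), t=2.5200
    cross x-line → (0,1), t=2.6558 (wall)
  → r_1 = 2.6558
beam 2: φ=0°, α=300°
  d=(0.5000,-0.8660)  start (3,3)  tX=1.4000 tY=0.3002  stride 1/|dx|=2.0000 1/|dy|=1.1547
    cross y-line → (3,2), t=0.3002
    cross x-line → (4,2), t=1.4000
    cross y-line → (4,1), t=1.4549
    cross y-line → (4,0), t=2.6096 (wall)
  → r_2 = 2.6096
beam 3: φ=90°, α=30°
  d=(0.8660,0.5000)  start (3,3)  tX=0.8083 tY=1.4800  stride 1/|dx|=1.1547 1/|dy|=2.0000
    cross x-line → (4,3), t=0.8083
    cross y-line → (4,4), t=1.4800
    cross x-line → (5,4), t=1.9630
    cross x-line → (6,4), t=3.1177 (wall)
  → r_3 = 3.1177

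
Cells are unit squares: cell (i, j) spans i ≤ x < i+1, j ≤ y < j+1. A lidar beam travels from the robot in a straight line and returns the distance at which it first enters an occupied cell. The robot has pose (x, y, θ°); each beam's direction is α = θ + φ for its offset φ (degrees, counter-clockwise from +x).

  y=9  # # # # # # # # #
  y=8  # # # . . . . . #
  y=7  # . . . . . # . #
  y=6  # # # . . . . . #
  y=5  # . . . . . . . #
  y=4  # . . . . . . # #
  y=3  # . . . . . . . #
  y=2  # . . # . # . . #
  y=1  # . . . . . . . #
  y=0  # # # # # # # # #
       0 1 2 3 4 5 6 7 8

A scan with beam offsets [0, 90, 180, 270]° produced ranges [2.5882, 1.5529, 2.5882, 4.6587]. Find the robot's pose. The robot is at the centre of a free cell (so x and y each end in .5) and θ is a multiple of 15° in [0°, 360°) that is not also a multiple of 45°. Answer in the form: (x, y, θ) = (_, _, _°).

(x, y, θ) = (2.5, 3.5, 105°)

Enumerate (i+0.5, j+0.5, θ) over the 48 free cells and 16 admissible headings. For each, cast all 4 beams and compare to the given ranges.
  (2.5, 2.5, 60°): beam 1 = 7.5056 ≠ 2.5882 ✗
  (5.5, 4.5, 195°): beam 1 = 4.6587 ≠ 2.5882 ✗
  (4.5, 3.5, 120°): beam 1 = 3.0000 ≠ 2.5882 ✗
  (7.5, 6.5, 345°): beam 1 = 0.5176 ≠ 2.5882 ✗
  (7.5, 8.5, 300°): beam 1 = 1.0000 ≠ 2.5882 ✗
  …
  (2.5, 3.5, 105°): r_1=2.5882, r_2=1.5529, r_3=2.5882, r_4=4.6587 — all match ✓
Unique over the lattice → pose = (2.5, 3.5, 105°).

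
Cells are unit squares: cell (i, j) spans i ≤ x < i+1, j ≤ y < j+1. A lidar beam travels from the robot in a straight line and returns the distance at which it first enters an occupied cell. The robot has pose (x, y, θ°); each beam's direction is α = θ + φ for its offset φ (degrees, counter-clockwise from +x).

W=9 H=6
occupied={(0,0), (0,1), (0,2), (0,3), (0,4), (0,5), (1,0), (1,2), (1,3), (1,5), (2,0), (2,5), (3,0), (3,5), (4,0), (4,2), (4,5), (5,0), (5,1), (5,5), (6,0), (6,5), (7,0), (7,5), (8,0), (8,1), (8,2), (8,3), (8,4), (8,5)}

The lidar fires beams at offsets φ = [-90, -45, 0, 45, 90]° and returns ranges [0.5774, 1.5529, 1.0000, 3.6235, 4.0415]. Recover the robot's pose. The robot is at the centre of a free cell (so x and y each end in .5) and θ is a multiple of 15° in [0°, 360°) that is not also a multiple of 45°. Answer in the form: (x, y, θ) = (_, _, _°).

Enumerate (i+0.5, j+0.5, θ) over the 24 free cells and 16 admissible headings. For each, cast all 5 beams and compare to the given ranges.
  (3.5, 4.5, 300°): beam 1 = 1.7321 ≠ 0.5774 ✗
  (4.5, 3.5, 165°): beam 1 = 1.5529 ≠ 0.5774 ✗
  (5.5, 3.5, 195°): beam 1 = 1.5529 ≠ 0.5774 ✗
  (2.5, 2.5, 345°): beam 1 = 1.5529 ≠ 0.5774 ✗
  …
  (3.5, 1.5, 30°): r_1=0.5774, r_2=1.5529, r_3=1.0000, r_4=3.6235, r_5=4.0415 — all match ✓
Only this pose fits every beam.

(x, y, θ) = (3.5, 1.5, 30°)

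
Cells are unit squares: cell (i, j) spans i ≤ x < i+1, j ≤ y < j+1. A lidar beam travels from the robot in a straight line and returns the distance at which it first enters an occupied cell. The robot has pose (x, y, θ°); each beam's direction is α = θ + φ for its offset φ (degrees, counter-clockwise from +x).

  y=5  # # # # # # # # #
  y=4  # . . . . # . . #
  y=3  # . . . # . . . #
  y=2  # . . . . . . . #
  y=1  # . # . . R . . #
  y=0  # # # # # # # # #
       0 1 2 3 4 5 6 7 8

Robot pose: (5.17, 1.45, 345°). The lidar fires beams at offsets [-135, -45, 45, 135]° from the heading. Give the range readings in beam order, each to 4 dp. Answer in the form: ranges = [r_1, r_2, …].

beam 1: φ=-135°, α=210°
  cosα=-0.8660 sinα=-0.5000 | (5,1) | tMaxX 0.1963 tMaxY 0.9000 | tΔX 1.1547 tΔY 2.0000
    t=0.1963 [x] (4,1)
    t=0.9000 [y] (4,0) — stop
  → r_1 = 0.9000
beam 2: φ=-45°, α=300°
  cosα=0.5000 sinα=-0.8660 | (5,1) | tMaxX 1.6600 tMaxY 0.5196 | tΔX 2.0000 tΔY 1.1547
    t=0.5196 [y] (5,0) — stop
  → r_2 = 0.5196
beam 3: φ=45°, α=30°
  cosα=0.8660 sinα=0.5000 | (5,1) | tMaxX 0.9584 tMaxY 1.1000 | tΔX 1.1547 tΔY 2.0000
    t=0.9584 [x] (6,1)
    t=1.1000 [y] (6,2)
    t=2.1131 [x] (7,2)
    t=3.1000 [y] (7,3)
    t=3.2678 [x] (8,3) — stop
  → r_3 = 3.2678
beam 4: φ=135°, α=120°
  cosα=-0.5000 sinα=0.8660 | (5,1) | tMaxX 0.3400 tMaxY 0.6351 | tΔX 2.0000 tΔY 1.1547
    t=0.3400 [x] (4,1)
    t=0.6351 [y] (4,2)
    t=1.7898 [y] (4,3) — stop
  → r_4 = 1.7898

ranges = [0.9000, 0.5196, 3.2678, 1.7898]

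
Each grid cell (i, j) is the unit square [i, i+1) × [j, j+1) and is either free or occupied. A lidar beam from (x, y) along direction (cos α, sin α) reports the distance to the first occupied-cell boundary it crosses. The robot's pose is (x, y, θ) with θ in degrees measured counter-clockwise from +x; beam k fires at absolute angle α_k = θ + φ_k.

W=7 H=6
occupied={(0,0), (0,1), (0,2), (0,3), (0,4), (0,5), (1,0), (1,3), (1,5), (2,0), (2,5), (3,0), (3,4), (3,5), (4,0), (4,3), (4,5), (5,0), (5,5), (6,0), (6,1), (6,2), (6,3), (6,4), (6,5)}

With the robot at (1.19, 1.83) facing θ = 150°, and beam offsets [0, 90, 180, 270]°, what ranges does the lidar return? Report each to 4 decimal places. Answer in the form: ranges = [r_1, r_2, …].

ranges = [0.2194, 0.3800, 1.6600, 1.3510]

beam 1: φ=0°, α=150°
  direction (-0.8660, 0.5000); cell (1,1); t to first gridline: x 0.2194, y 0.3400 (then +1.1547 / +2.0000)
    (0,1) via x @ 0.2194  # hit
  → r_1 = 0.2194
beam 2: φ=90°, α=240°
  direction (-0.5000, -0.8660); cell (1,1); t to first gridline: x 0.3800, y 0.9584 (then +2.0000 / +1.1547)
    (0,1) via x @ 0.3800  # hit
  → r_2 = 0.3800
beam 3: φ=180°, α=330°
  direction (0.8660, -0.5000); cell (1,1); t to first gridline: x 0.9353, y 1.6600 (then +1.1547 / +2.0000)
    (2,1) via x @ 0.9353
    (2,0) via y @ 1.6600  # hit
  → r_3 = 1.6600
beam 4: φ=270°, α=60°
  direction (0.5000, 0.8660); cell (1,1); t to first gridline: x 1.6200, y 0.1963 (then +2.0000 / +1.1547)
    (1,2) via y @ 0.1963
    (1,3) via y @ 1.3510  # hit
  → r_4 = 1.3510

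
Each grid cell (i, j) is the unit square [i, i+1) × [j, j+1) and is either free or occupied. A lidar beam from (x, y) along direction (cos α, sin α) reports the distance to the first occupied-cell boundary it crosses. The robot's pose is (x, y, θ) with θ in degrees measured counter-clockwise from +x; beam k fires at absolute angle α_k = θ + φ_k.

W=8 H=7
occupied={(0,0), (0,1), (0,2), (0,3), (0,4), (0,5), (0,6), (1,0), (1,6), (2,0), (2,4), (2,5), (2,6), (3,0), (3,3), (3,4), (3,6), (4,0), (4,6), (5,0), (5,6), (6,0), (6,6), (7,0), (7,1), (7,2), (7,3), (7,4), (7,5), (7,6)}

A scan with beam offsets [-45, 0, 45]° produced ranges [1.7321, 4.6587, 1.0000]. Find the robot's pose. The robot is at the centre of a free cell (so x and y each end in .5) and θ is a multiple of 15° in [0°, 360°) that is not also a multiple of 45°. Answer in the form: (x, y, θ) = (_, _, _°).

(x, y, θ) = (2.5, 2.5, 345°)

Enumerate (i+0.5, j+0.5, θ) over the 26 free cells and 16 admissible headings. For each, cast all 3 beams and compare to the given ranges.
  (4.5, 5.5, 285°): beam 1 = 1.0000 ≠ 1.7321 ✗
  (5.5, 2.5, 330°): beam 1 = 1.5529 ≠ 1.7321 ✗
  (1.5, 3.5, 30°): beam 1 = 1.5529 ≠ 1.7321 ✗
  (6.5, 1.5, 165°): beam 1 = 5.1962 ≠ 1.7321 ✗
  …
  (2.5, 2.5, 345°): r_1=1.7321, r_2=4.6587, r_3=1.0000 — all match ✓
Unique over the lattice → pose = (2.5, 2.5, 345°).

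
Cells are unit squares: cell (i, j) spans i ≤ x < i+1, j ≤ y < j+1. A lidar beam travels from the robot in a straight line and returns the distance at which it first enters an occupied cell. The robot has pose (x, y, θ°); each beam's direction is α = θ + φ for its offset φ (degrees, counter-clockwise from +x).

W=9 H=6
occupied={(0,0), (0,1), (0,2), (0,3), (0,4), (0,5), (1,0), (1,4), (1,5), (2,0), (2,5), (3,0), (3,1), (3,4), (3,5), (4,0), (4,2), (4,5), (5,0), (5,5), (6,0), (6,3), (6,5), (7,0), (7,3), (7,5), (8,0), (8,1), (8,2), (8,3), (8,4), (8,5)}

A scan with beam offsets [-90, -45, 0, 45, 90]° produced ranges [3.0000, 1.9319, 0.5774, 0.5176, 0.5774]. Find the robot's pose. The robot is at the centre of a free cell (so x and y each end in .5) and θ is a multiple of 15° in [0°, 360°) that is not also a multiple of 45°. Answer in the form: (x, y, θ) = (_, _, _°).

(x, y, θ) = (1.5, 1.5, 150°)

The pose lattice has 22·16 = 352 candidates. Test each by forward raycasting.
  (2.5, 1.5, 15°): beam 1 = 0.5176 ≠ 3.0000 ✗
  (1.5, 3.5, 345°): beam 1 = 1.9319 ≠ 3.0000 ✗
  (3.5, 3.5, 30°): beam 1 = 1.0000 ≠ 3.0000 ✗
  (4.5, 1.5, 120°): beam 2 = 0.5176 ≠ 1.9319 ✗
  (1.5, 3.5, 255°): beam 1 = 0.5176 ≠ 3.0000 ✗
  …
  (1.5, 1.5, 150°): r_1=3.0000, r_2=1.9319, r_3=0.5774, r_4=0.5176, r_5=0.5774 — all match ✓
Only this pose fits every beam.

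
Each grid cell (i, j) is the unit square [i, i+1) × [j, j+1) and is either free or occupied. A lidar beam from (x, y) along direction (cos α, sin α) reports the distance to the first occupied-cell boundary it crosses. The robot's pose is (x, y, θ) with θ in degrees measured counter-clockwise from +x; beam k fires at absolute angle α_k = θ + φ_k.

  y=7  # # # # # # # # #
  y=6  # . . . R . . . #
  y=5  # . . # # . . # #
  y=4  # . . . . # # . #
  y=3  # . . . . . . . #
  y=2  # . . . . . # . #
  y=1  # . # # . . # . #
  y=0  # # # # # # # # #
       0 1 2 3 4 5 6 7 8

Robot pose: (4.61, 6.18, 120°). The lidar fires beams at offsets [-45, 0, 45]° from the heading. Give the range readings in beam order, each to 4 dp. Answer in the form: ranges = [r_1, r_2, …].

beam 1: φ=-45°, α=75°
  direction (0.2588, 0.9659); cell (4,6); t to first gridline: x 1.5068, y 0.8489 (then +3.8637 / +1.0353)
    (4,7) via y @ 0.8489  # hit
  → r_1 = 0.8489
beam 2: φ=0°, α=120°
  direction (-0.5000, 0.8660); cell (4,6); t to first gridline: x 1.2200, y 0.9469 (then +2.0000 / +1.1547)
    (4,7) via y @ 0.9469  # hit
  → r_2 = 0.9469
beam 3: φ=45°, α=165°
  direction (-0.9659, 0.2588); cell (4,6); t to first gridline: x 0.6315, y 3.1682 (then +1.0353 / +3.8637)
    (3,6) via x @ 0.6315
    (2,6) via x @ 1.6668
    (1,6) via x @ 2.7021
    (1,7) via y @ 3.1682  # hit
  → r_3 = 3.1682

ranges = [0.8489, 0.9469, 3.1682]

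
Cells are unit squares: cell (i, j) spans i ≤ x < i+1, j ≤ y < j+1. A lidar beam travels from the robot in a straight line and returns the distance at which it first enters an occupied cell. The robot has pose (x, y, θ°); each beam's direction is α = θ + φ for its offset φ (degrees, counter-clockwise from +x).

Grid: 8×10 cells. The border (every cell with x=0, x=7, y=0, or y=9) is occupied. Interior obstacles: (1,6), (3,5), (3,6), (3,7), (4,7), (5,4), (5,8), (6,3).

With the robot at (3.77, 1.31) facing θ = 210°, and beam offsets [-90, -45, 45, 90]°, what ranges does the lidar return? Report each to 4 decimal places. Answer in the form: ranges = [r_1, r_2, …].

ranges = [5.4155, 2.8677, 0.3209, 0.3580]

beam 1: φ=-90°, α=120°
  direction (-0.5000, 0.8660); cell (3,1); t to first gridline: x 1.5400, y 0.7967 (then +2.0000 / +1.1547)
    (3,2) via y @ 0.7967
    (2,2) via x @ 1.5400
    (2,3) via y @ 1.9514
    (2,4) via y @ 3.1061
    (1,4) via x @ 3.5400
    (1,5) via y @ 4.2608
    (1,6) via y @ 5.4155  # hit
  → r_1 = 5.4155
beam 2: φ=-45°, α=165°
  direction (-0.9659, 0.2588); cell (3,1); t to first gridline: x 0.7972, y 2.6660 (then +1.0353 / +3.8637)
    (2,1) via x @ 0.7972
    (1,1) via x @ 1.8324
    (1,2) via y @ 2.6660
    (0,2) via x @ 2.8677  # hit
  → r_2 = 2.8677
beam 3: φ=45°, α=255°
  direction (-0.2588, -0.9659); cell (3,1); t to first gridline: x 2.9751, y 0.3209 (then +3.8637 / +1.0353)
    (3,0) via y @ 0.3209  # hit
  → r_3 = 0.3209
beam 4: φ=90°, α=300°
  direction (0.5000, -0.8660); cell (3,1); t to first gridline: x 0.4600, y 0.3580 (then +2.0000 / +1.1547)
    (3,0) via y @ 0.3580  # hit
  → r_4 = 0.3580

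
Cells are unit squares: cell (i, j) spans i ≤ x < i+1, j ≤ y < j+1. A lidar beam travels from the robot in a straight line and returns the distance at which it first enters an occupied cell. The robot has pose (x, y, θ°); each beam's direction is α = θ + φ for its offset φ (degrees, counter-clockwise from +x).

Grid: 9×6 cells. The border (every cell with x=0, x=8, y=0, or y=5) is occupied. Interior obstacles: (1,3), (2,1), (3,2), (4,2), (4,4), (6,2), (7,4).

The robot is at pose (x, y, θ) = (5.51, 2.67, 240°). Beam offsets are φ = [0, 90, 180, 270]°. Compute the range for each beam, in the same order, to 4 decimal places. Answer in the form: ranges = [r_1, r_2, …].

ranges = [1.9283, 0.5658, 2.6905, 0.5889]

beam 1: φ=0°, α=240°
  dir = (cos 240°, sin 240°) = (-0.5000, -0.8660); from cell (5,2)
  next x-line at t=1.0200, next y-line at t=0.7736; Δt_x=2.0000, Δt_y=1.1547
    y: enter (5,1) at t=0.7736
    x: enter (4,1) at t=1.0200
    y: enter (4,0) at t=1.9283 ← occupied
  → r_1 = 1.9283
beam 2: φ=90°, α=330°
  dir = (cos 330°, sin 330°) = (0.8660, -0.5000); from cell (5,2)
  next x-line at t=0.5658, next y-line at t=1.3400; Δt_x=1.1547, Δt_y=2.0000
    x: enter (6,2) at t=0.5658 ← occupied
  → r_2 = 0.5658
beam 3: φ=180°, α=60°
  dir = (cos 60°, sin 60°) = (0.5000, 0.8660); from cell (5,2)
  next x-line at t=0.9800, next y-line at t=0.3811; Δt_x=2.0000, Δt_y=1.1547
    y: enter (5,3) at t=0.3811
    x: enter (6,3) at t=0.9800
    y: enter (6,4) at t=1.5358
    y: enter (6,5) at t=2.6905 ← occupied
  → r_3 = 2.6905
beam 4: φ=270°, α=150°
  dir = (cos 150°, sin 150°) = (-0.8660, 0.5000); from cell (5,2)
  next x-line at t=0.5889, next y-line at t=0.6600; Δt_x=1.1547, Δt_y=2.0000
    x: enter (4,2) at t=0.5889 ← occupied
  → r_4 = 0.5889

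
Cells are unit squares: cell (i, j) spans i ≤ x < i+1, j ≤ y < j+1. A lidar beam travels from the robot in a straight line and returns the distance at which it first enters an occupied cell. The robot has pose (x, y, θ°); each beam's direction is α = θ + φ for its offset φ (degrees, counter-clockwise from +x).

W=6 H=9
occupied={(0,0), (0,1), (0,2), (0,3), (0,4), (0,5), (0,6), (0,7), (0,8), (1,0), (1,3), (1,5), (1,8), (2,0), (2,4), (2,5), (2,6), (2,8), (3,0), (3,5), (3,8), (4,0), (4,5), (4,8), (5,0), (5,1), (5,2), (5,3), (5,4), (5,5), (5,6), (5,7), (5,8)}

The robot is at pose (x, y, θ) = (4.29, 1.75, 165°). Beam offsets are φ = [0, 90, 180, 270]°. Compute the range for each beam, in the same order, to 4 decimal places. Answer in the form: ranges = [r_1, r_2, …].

beam 1: φ=0°, α=165°
  dir = (cos 165°, sin 165°) = (-0.9659, 0.2588); from cell (4,1)
  next x-line at t=0.3002, next y-line at t=0.9659; Δt_x=1.0353, Δt_y=3.8637
    x: enter (3,1) at t=0.3002
    y: enter (3,2) at t=0.9659
    x: enter (2,2) at t=1.3355
    x: enter (1,2) at t=2.3708
    x: enter (0,2) at t=3.4061 ← occupied
  → r_1 = 3.4061
beam 2: φ=90°, α=255°
  dir = (cos 255°, sin 255°) = (-0.2588, -0.9659); from cell (4,1)
  next x-line at t=1.1205, next y-line at t=0.7765; Δt_x=3.8637, Δt_y=1.0353
    y: enter (4,0) at t=0.7765 ← occupied
  → r_2 = 0.7765
beam 3: φ=180°, α=345°
  dir = (cos 345°, sin 345°) = (0.9659, -0.2588); from cell (4,1)
  next x-line at t=0.7350, next y-line at t=2.8978; Δt_x=1.0353, Δt_y=3.8637
    x: enter (5,1) at t=0.7350 ← occupied
  → r_3 = 0.7350
beam 4: φ=270°, α=75°
  dir = (cos 75°, sin 75°) = (0.2588, 0.9659); from cell (4,1)
  next x-line at t=2.7432, next y-line at t=0.2588; Δt_x=3.8637, Δt_y=1.0353
    y: enter (4,2) at t=0.2588
    y: enter (4,3) at t=1.2941
    y: enter (4,4) at t=2.3294
    x: enter (5,4) at t=2.7432 ← occupied
  → r_4 = 2.7432

ranges = [3.4061, 0.7765, 0.7350, 2.7432]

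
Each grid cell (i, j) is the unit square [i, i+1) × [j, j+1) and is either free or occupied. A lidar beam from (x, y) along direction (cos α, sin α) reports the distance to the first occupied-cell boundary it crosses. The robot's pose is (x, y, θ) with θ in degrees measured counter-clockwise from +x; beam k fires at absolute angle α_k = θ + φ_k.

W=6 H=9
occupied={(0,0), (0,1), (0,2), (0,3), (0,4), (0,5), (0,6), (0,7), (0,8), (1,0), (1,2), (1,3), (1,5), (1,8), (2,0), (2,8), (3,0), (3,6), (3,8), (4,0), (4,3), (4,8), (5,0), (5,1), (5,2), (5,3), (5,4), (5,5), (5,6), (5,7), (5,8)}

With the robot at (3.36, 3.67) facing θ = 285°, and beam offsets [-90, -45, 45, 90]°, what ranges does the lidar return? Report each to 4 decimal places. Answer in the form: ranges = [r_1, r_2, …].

beam 1: φ=-90°, α=195°
  direction (-0.9659, -0.2588); cell (3,3); t to first gridline: x 0.3727, y 2.5887 (then +1.0353 / +3.8637)
    (2,3) via x @ 0.3727
    (1,3) via x @ 1.4080  # hit
  → r_1 = 1.4080
beam 2: φ=-45°, α=240°
  direction (-0.5000, -0.8660); cell (3,3); t to first gridline: x 0.7200, y 0.7736 (then +2.0000 / +1.1547)
    (2,3) via x @ 0.7200
    (2,2) via y @ 0.7736
    (2,1) via y @ 1.9283
    (1,1) via x @ 2.7200
    (1,0) via y @ 3.0831  # hit
  → r_2 = 3.0831
beam 3: φ=45°, α=330°
  direction (0.8660, -0.5000); cell (3,3); t to first gridline: x 0.7390, y 1.3400 (then +1.1547 / +2.0000)
    (4,3) via x @ 0.7390  # hit
  → r_3 = 0.7390
beam 4: φ=90°, α=15°
  direction (0.9659, 0.2588); cell (3,3); t to first gridline: x 0.6626, y 1.2750 (then +1.0353 / +3.8637)
    (4,3) via x @ 0.6626  # hit
  → r_4 = 0.6626

ranges = [1.4080, 3.0831, 0.7390, 0.6626]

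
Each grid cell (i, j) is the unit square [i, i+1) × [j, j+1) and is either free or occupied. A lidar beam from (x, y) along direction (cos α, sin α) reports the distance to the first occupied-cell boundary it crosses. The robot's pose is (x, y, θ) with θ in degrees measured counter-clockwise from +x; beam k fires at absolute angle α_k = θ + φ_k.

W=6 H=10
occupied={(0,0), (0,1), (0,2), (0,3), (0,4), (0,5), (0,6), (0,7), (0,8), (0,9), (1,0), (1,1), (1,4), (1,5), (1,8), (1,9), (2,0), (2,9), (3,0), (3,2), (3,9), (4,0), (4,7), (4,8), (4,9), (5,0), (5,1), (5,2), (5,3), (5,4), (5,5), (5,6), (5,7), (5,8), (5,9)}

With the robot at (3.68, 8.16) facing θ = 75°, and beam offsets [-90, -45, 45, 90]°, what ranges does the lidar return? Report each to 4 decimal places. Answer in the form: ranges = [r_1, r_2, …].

beam 1: φ=-90°, α=345°
  direction (0.9659, -0.2588); cell (3,8); t to first gridline: x 0.3313, y 0.6182 (then +1.0353 / +3.8637)
    (4,8) via x @ 0.3313  # hit
  → r_1 = 0.3313
beam 2: φ=-45°, α=30°
  direction (0.8660, 0.5000); cell (3,8); t to first gridline: x 0.3695, y 1.6800 (then +1.1547 / +2.0000)
    (4,8) via x @ 0.3695  # hit
  → r_2 = 0.3695
beam 3: φ=45°, α=120°
  direction (-0.5000, 0.8660); cell (3,8); t to first gridline: x 1.3600, y 0.9699 (then +2.0000 / +1.1547)
    (3,9) via y @ 0.9699  # hit
  → r_3 = 0.9699
beam 4: φ=90°, α=165°
  direction (-0.9659, 0.2588); cell (3,8); t to first gridline: x 0.7040, y 3.2455 (then +1.0353 / +3.8637)
    (2,8) via x @ 0.7040
    (1,8) via x @ 1.7393  # hit
  → r_4 = 1.7393

ranges = [0.3313, 0.3695, 0.9699, 1.7393]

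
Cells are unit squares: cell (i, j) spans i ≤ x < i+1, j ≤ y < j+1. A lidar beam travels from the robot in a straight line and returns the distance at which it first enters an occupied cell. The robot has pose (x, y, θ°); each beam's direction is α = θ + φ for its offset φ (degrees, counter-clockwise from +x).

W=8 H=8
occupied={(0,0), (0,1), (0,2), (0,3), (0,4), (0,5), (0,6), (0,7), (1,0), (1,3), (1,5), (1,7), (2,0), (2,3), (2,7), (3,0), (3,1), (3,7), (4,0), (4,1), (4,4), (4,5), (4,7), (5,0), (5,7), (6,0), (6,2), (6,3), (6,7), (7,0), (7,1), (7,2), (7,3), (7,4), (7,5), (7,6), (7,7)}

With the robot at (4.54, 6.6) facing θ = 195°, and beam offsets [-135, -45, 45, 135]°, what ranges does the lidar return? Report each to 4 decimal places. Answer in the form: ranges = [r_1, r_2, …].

ranges = [0.4619, 0.8000, 0.6928, 2.8406]

beam 1: φ=-135°, α=60°
  cosα=0.5000 sinα=0.8660 | (4,6) | tMaxX 0.9200 tMaxY 0.4619 | tΔX 2.0000 tΔY 1.1547
    t=0.4619 [y] (4,7) — stop
  → r_1 = 0.4619
beam 2: φ=-45°, α=150°
  cosα=-0.8660 sinα=0.5000 | (4,6) | tMaxX 0.6235 tMaxY 0.8000 | tΔX 1.1547 tΔY 2.0000
    t=0.6235 [x] (3,6)
    t=0.8000 [y] (3,7) — stop
  → r_2 = 0.8000
beam 3: φ=45°, α=240°
  cosα=-0.5000 sinα=-0.8660 | (4,6) | tMaxX 1.0800 tMaxY 0.6928 | tΔX 2.0000 tΔY 1.1547
    t=0.6928 [y] (4,5) — stop
  → r_3 = 0.6928
beam 4: φ=135°, α=330°
  cosα=0.8660 sinα=-0.5000 | (4,6) | tMaxX 0.5312 tMaxY 1.2000 | tΔX 1.1547 tΔY 2.0000
    t=0.5312 [x] (5,6)
    t=1.2000 [y] (5,5)
    t=1.6859 [x] (6,5)
    t=2.8406 [x] (7,5) — stop
  → r_4 = 2.8406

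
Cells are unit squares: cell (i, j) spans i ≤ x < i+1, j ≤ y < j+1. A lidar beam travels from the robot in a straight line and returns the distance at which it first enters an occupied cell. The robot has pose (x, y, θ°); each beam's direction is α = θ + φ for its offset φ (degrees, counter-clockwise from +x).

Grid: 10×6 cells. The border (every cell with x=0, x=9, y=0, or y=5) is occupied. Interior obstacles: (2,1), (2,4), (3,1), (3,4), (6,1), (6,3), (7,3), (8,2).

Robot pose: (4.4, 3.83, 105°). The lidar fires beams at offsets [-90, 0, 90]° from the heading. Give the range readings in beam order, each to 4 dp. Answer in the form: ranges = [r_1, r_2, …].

beam 1: φ=-90°, α=15°
  d=(0.9659,0.2588)  start (4,3)  tX=0.6212 tY=0.6568  stride 1/|dx|=1.0353 1/|dy|=3.8637
    cross x-line → (5,3), t=0.6212
    cross y-line → (5,4), t=0.6568
    cross x-line → (6,4), t=1.6564
    cross x-line → (7,4), t=2.6917
    cross x-line → (8,4), t=3.7270
    cross y-line → (8,5), t=4.5205 (wall)
  → r_1 = 4.5205
beam 2: φ=0°, α=105°
  d=(-0.2588,0.9659)  start (4,3)  tX=1.5455 tY=0.1760  stride 1/|dx|=3.8637 1/|dy|=1.0353
    cross y-line → (4,4), t=0.1760
    cross y-line → (4,5), t=1.2113 (wall)
  → r_2 = 1.2113
beam 3: φ=90°, α=195°
  d=(-0.9659,-0.2588)  start (4,3)  tX=0.4141 tY=3.2069  stride 1/|dx|=1.0353 1/|dy|=3.8637
    cross x-line → (3,3), t=0.4141
    cross x-line → (2,3), t=1.4494
    cross x-line → (1,3), t=2.4847
    cross y-line → (1,2), t=3.2069
    cross x-line → (0,2), t=3.5199 (wall)
  → r_3 = 3.5199

ranges = [4.5205, 1.2113, 3.5199]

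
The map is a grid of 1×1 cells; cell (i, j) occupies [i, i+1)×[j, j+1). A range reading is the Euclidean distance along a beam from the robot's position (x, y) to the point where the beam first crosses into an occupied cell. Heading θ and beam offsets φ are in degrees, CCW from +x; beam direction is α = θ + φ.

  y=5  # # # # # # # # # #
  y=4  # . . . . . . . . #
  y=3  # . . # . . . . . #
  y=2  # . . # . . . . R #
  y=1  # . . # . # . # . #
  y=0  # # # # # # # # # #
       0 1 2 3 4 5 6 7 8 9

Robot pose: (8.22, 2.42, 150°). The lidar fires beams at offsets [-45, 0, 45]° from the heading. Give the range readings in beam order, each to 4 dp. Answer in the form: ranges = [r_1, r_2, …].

ranges = [2.6710, 5.1600, 2.2983]

beam 1: φ=-45°, α=105°
  direction (-0.2588, 0.9659); cell (8,2); t to first gridline: x 0.8500, y 0.6005 (then +3.8637 / +1.0353)
    (8,3) via y @ 0.6005
    (7,3) via x @ 0.8500
    (7,4) via y @ 1.6357
    (7,5) via y @ 2.6710  # hit
  → r_1 = 2.6710
beam 2: φ=0°, α=150°
  direction (-0.8660, 0.5000); cell (8,2); t to first gridline: x 0.2540, y 1.1600 (then +1.1547 / +2.0000)
    (7,2) via x @ 0.2540
    (7,3) via y @ 1.1600
    (6,3) via x @ 1.4087
    (5,3) via x @ 2.5634
    (5,4) via y @ 3.1600
    (4,4) via x @ 3.7181
    (3,4) via x @ 4.8728
    (3,5) via y @ 5.1600  # hit
  → r_2 = 5.1600
beam 3: φ=45°, α=195°
  direction (-0.9659, -0.2588); cell (8,2); t to first gridline: x 0.2278, y 1.6228 (then +1.0353 / +3.8637)
    (7,2) via x @ 0.2278
    (6,2) via x @ 1.2630
    (6,1) via y @ 1.6228
    (5,1) via x @ 2.2983  # hit
  → r_3 = 2.2983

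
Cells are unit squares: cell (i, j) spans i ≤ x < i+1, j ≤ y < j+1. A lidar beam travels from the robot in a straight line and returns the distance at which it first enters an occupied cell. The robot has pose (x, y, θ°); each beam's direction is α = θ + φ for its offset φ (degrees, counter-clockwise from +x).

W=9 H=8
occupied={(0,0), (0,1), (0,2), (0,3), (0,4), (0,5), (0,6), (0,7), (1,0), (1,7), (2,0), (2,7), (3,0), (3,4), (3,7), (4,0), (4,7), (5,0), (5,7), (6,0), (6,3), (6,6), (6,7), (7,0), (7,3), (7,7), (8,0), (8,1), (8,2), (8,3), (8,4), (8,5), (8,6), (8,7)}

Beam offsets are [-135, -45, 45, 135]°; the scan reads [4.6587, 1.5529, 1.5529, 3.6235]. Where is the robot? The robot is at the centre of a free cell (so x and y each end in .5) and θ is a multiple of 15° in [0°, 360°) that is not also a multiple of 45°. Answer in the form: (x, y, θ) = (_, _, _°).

Candidates: 38 free-cell centres × 16 headings = 608 poses. Raycast each; keep the one whose scan matches to 4 dp.
  (3.5, 1.5, 165°): beam 1 = 3.0000 ≠ 4.6587 ✗
  (1.5, 4.5, 120°): beam 1 = 1.5529 ≠ 4.6587 ✗
  (6.5, 2.5, 150°): beam 1 = 1.5529 ≠ 4.6587 ✗
  (3.5, 6.5, 330°): beam 1 = 2.5882 ≠ 4.6587 ✗
  (4.5, 4.5, 105°): beam 1 = 1.7321 ≠ 4.6587 ✗
  …
  (2.5, 2.5, 240°): r_1=4.6587, r_2=1.5529, r_3=1.5529, r_4=3.6235 — all match ✓
Unique over the lattice → pose = (2.5, 2.5, 240°).

(x, y, θ) = (2.5, 2.5, 240°)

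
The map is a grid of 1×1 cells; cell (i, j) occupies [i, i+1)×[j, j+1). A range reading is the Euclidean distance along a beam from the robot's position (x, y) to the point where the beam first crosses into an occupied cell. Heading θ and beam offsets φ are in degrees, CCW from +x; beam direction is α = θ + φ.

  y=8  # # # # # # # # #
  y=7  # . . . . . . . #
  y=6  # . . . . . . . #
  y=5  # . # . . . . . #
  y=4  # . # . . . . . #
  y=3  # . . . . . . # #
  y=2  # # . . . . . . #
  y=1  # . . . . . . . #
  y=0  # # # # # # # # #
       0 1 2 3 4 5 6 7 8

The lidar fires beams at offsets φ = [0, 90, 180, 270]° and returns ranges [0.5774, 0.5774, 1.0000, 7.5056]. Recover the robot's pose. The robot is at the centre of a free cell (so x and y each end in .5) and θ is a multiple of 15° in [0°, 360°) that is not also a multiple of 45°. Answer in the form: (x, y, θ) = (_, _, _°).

Enumerate (i+0.5, j+0.5, θ) over the 45 free cells and 16 admissible headings. For each, cast all 4 beams and compare to the given ranges.
  (5.5, 3.5, 285°): beam 1 = 2.5882 ≠ 0.5774 ✗
  (1.5, 1.5, 15°): beam 1 = 5.7956 ≠ 0.5774 ✗
  (3.5, 1.5, 60°): beam 1 = 7.5056 ≠ 0.5774 ✗
  …
  (7.5, 7.5, 330°): r_1=0.5774, r_2=0.5774, r_3=1.0000, r_4=7.5056 — all match ✓
Unique over the lattice → pose = (7.5, 7.5, 330°).

(x, y, θ) = (7.5, 7.5, 330°)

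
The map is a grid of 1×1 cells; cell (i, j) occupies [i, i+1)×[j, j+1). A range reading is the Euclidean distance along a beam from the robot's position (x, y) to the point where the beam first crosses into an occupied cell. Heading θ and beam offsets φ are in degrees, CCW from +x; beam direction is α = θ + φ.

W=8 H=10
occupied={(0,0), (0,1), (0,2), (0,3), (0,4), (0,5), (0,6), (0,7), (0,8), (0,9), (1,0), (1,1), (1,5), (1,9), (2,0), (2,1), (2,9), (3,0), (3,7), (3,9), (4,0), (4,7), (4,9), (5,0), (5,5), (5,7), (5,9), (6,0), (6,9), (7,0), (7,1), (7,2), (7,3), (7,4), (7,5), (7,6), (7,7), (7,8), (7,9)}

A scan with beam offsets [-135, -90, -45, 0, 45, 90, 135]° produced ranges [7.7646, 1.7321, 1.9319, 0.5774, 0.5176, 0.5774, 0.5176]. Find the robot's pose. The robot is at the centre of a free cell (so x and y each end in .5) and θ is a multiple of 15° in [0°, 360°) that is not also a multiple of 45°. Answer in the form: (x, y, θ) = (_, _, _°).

(x, y, θ) = (1.5, 8.5, 60°)

Enumerate (i+0.5, j+0.5, θ) over the 41 free cells and 16 admissible headings. For each, cast all 7 beams and compare to the given ranges.
  (6.5, 5.5, 165°): beam 1 = 0.5774 ≠ 7.7646 ✗
  (4.5, 5.5, 345°): beam 1 = 4.0415 ≠ 7.7646 ✗
  (5.5, 1.5, 105°): beam 1 = 1.0000 ≠ 7.7646 ✗
  (5.5, 6.5, 255°): beam 1 = 0.5774 ≠ 7.7646 ✗
  (6.5, 7.5, 285°): beam 1 = 0.5774 ≠ 7.7646 ✗
  …
  (1.5, 8.5, 60°): r_1=7.7646, r_2=1.7321, r_3=1.9319, r_4=0.5774, r_5=0.5176, r_6=0.5774, r_7=0.5176 — all match ✓
No second candidate reproduces the full scan.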